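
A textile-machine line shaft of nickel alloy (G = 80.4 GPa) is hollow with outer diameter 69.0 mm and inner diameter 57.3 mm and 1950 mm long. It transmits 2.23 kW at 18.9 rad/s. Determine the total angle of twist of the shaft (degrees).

0.140°

ω = 18.9 rad/s, so T = P/ω = 2.23×10³ / 18.90 = 118.0 N·m.
J = π(d_o⁴ − d_i⁴)/32 = π(0.0690⁴ − 0.0573⁴)/32 = 1.167×10^-6 m⁴.
θ = T·L/(G·J) = 118.0 × 1.95 / (80.4×10⁹ × 1.167×10^-6) = 2.452×10^-3 rad.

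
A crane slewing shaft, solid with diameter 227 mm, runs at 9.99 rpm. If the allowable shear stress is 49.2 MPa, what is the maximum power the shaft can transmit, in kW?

J = πd⁴/32 = π(0.227)⁴/32 = 2.607×10^-4 m⁴.
T_max = τ_allow·J/r = 4.92×10^7 × 2.607×10^-4 / 0.114 = 113000 N·m.
ω = 2π·9.99/60 = 1.046 rad/s, so P_max = T_max·ω = 1.182×10^5 W.

118 kW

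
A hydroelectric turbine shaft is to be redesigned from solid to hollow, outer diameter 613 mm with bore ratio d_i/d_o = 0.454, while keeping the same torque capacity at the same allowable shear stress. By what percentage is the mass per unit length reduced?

18.3 %

Equal τ_max and T ⇒ the solid shaft needs d_s³ = d_o³(1−k⁴), so d_s = 613·(1−0.454⁴)^(1/3) = 604.2 mm.
Area ratio A_h/A_s = d_o²(1−k²)/d_s² = (1−k²)/(1−k⁴)^(2/3) = 0.8172.
Mass saving = 1 − 0.8172 = 18.3 %.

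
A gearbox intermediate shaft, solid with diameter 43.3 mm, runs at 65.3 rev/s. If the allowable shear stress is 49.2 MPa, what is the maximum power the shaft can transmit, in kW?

322 kW

J = πd⁴/32 = π(0.0433)⁴/32 = 3.451×10^-7 m⁴.
T_max = τ_allow·J/r = 4.92×10^7 × 3.451×10^-7 / 0.0216 = 784.3 N·m.
ω = 2π·65.3 = 410.3 rad/s, so P_max = T_max·ω = 3.218×10^5 W.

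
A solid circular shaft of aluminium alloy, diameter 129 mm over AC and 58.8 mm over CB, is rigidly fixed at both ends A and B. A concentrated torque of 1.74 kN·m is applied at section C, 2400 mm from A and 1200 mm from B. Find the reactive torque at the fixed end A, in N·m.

Compatibility: T_A·a/J_AC = T_B·b/J_CB with T_A + T_B = T₀.
J_AC = 2.72×10^-5 m⁴, J_CB = 1.17×10^-6 m⁴, so T_A = T₀·(J_AC/a)/((J_AC/a)+(J_CB/b)) = 1602 N·m, T_B = 138.3 N·m.

1600 N·m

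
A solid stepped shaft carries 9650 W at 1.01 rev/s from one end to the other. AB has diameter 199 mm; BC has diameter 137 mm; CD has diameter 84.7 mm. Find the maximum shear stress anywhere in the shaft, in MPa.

12.7 MPa

ω = 2π·1.01 = 6.346 rad/s, so T = P/ω = 9650 / 6.346 = 1521 N·m.
Under the same torque, τ_max = 16T/(πd³) is largest where d is smallest — segment CD (d = 84.7 mm).
τ_max = 16·1521/(π·(0.0847)³) = 1.275×10^7 Pa.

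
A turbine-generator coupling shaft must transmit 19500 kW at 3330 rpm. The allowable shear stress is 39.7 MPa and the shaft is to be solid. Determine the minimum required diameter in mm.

193 mm

ω = 2π·3330/60 = 348.7 rad/s, so T = P/ω = 19500×10³ / 348.7 = 55920 N·m.
For a solid shaft τ_max = 16T/(πd³), so d = (16T/(π τ_allow))^(1/3) = (16·55920/(π·3.97×10^7))^(1/3) = 0.1929 m.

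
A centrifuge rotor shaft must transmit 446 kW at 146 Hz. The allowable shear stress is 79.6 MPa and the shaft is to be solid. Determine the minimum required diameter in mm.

31.4 mm

ω = 2π·146 = 917.3 rad/s, so T = P/ω = 446×10³ / 917.3 = 486.2 N·m.
For a solid shaft τ_max = 16T/(πd³), so d = (16T/(π τ_allow))^(1/3) = (16·486.2/(π·7.96×10^7))^(1/3) = 0.03145 m.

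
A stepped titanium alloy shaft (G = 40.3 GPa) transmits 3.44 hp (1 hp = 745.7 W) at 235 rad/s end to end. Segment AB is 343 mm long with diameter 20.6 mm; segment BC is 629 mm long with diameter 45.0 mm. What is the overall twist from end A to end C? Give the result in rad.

ω = 235 rad/s, so T = P/ω = 3.44×745.7 / 235.0 = 10.92 N·m.
J_AB = π(0.0206)⁴/32 = 1.77×10^-8 m⁴; J_BC = π(0.0450)⁴/32 = 4.03×10^-7 m⁴.
θ = (T/G)·Σ L_i/J_i = (10.92/40.3×10⁹)·(0.343/1.77×10^-8 + 0.629/4.03×10^-7) = 5.678×10^-3 rad.

0.00568 rad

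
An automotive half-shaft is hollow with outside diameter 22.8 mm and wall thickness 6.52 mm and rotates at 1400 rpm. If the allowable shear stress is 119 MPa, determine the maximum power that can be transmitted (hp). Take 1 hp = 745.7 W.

J = π(d_o⁴ − d_i⁴)/32 = π(0.0228⁴ − 0.00976⁴)/32 = 2.564×10^-8 m⁴.
T_max = τ_allow·J/r = 1.19×10^8 × 2.564×10^-8 / 0.0114 = 267.6 N·m.
ω = 2π·1400/60 = 146.6 rad/s, so P_max = T_max·ω = 3.924×10^4 W.

52.6 hp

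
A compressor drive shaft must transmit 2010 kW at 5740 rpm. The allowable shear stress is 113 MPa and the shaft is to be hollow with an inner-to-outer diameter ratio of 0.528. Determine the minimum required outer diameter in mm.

54.7 mm

ω = 2π·5740/60 = 601.1 rad/s, so T = P/ω = 2010×10³ / 601.1 = 3344 N·m.
For a hollow shaft with d_i/d_o = 0.528: τ_max = 16T/(π d_o³ (1−k⁴)), so d_o = [16T/(π τ_allow (1−k⁴))]^(1/3) = [16·3344/(π·1.13×10^8·0.9223)]^(1/3) = 0.05467 m.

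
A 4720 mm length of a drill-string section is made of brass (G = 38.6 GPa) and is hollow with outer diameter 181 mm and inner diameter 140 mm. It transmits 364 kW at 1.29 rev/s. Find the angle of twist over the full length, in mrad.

ω = 2π·1.29 = 8.105 rad/s, so T = P/ω = 364×10³ / 8.105 = 44910 N·m.
J = π(d_o⁴ − d_i⁴)/32 = π(0.181⁴ − 0.140⁴)/32 = 6.765×10^-5 m⁴.
θ = T·L/(G·J) = 44910 × 4.72 / (38.6×10⁹ × 6.765×10^-5) = 0.08117 rad.

81.2 mrad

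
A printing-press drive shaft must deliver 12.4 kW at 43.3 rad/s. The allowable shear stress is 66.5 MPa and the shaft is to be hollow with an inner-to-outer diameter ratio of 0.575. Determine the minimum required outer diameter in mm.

ω = 43.3 rad/s, so T = P/ω = 12.4×10³ / 43.30 = 286.4 N·m.
For a hollow shaft with d_i/d_o = 0.575: τ_max = 16T/(π d_o³ (1−k⁴)), so d_o = [16T/(π τ_allow (1−k⁴))]^(1/3) = [16·286.4/(π·6.65×10^7·0.8907)]^(1/3) = 0.02909 m.

29.1 mm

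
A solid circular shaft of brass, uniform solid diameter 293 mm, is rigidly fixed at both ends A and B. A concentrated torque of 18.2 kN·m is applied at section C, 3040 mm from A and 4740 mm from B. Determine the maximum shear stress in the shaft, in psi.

326 psi

With uniform GJ and both ends fixed, compatibility θ_AC = θ_CB gives T_A·a = T_B·b, together with T_A + T_B = T₀.
T_A = T₀·b/(a+b) = 18200·4740/7780 = 11090 N·m; T_B = 7112 N·m.
τ in each portion: τ_AC = 2.25×10^6 Pa, τ_CB = 1.44×10^6 Pa; maximum is in AC.
τ_max = T_AC·r/J = 11090·0.146/7.24×10^-4 = 2.245×10^6 Pa.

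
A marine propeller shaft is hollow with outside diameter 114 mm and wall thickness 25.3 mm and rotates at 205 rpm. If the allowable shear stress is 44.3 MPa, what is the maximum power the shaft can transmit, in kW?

250 kW

J = π(d_o⁴ − d_i⁴)/32 = π(0.114⁴ − 0.0634⁴)/32 = 1.500×10^-5 m⁴.
T_max = τ_allow·J/r = 4.43×10^7 × 1.500×10^-5 / 0.0570 = 11650 N·m.
ω = 2π·205/60 = 21.47 rad/s, so P_max = T_max·ω = 2.502×10^5 W.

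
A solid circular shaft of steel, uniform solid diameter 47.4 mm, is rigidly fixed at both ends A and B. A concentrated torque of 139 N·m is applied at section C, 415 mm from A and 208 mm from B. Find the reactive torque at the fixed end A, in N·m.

With uniform GJ and both ends fixed, compatibility θ_AC = θ_CB gives T_A·a = T_B·b, together with T_A + T_B = T₀.
T_A = T₀·b/(a+b) = 139.0·208/623.0 = 46.41 N·m; T_B = 92.59 N·m.

46.4 N·m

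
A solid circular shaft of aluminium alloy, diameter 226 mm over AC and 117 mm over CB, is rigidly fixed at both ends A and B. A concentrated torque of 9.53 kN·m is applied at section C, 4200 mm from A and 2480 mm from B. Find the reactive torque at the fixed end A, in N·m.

8500 N·m

Compatibility: T_A·a/J_AC = T_B·b/J_CB with T_A + T_B = T₀.
J_AC = 2.56×10^-4 m⁴, J_CB = 1.84×10^-5 m⁴, so T_A = T₀·(J_AC/a)/((J_AC/a)+(J_CB/b)) = 8496 N·m, T_B = 1034 N·m.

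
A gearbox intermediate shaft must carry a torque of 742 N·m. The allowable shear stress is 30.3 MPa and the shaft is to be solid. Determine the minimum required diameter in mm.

For a solid shaft τ_max = 16T/(πd³), so d = (16T/(π τ_allow))^(1/3) = (16·742.0/(π·3.03×10^7))^(1/3) = 0.04996 m.

50.0 mm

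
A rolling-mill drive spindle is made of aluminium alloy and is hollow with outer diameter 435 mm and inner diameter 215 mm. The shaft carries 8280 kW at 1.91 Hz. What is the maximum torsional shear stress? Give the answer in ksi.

ω = 2π·1.91 = 12.00 rad/s, so T = P/ω = 8280×10³ / 12.00 = 689900 N·m.
J = π(d_o⁴ − d_i⁴)/32 = π(0.435⁴ − 0.215⁴)/32 = 3.305×10^-3 m⁴.
τ_max = T·r/J = 689900 × 0.217 / 3.305×10^-3 = 4.540×10^7 Pa.

6.58 ksi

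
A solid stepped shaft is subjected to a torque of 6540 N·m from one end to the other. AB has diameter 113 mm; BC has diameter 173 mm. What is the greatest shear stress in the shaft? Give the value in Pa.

2.31e7 Pa

Under the same torque, τ_max = 16T/(πd³) is largest where d is smallest — segment AB (d = 113 mm).
τ_max = 16·6540/(π·(0.113)³) = 2.308×10^7 Pa.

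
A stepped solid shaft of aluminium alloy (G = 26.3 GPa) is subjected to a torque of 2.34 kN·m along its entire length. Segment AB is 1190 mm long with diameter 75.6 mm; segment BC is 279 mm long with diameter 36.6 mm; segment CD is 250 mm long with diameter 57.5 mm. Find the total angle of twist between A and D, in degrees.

J_AB = π(0.0756)⁴/32 = 3.21×10^-6 m⁴; J_BC = π(0.0366)⁴/32 = 1.76×10^-7 m⁴; J_CD = π(0.0575)⁴/32 = 1.07×10^-6 m⁴.
θ = (T/G)·Σ L_i/J_i = (2340/26.3×10⁹)·(1.19/3.21×10^-6 + 0.279/1.76×10^-7 + 0.250/1.07×10^-6) = 0.1947 rad.

11.2°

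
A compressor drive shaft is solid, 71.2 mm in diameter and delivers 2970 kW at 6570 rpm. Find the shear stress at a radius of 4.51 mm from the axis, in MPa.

7.72 MPa

ω = 2π·6570/60 = 688.0 rad/s, so T = P/ω = 2970×10³ / 688.0 = 4317 N·m.
J = πd⁴/32 = π(0.0712)⁴/32 = 2.523×10^-6 m⁴.
Shear stress varies linearly with radius: τ = T·r/J = 4317 × 0.00451 / 2.523×10^-6 = 7.716×10^6 Pa.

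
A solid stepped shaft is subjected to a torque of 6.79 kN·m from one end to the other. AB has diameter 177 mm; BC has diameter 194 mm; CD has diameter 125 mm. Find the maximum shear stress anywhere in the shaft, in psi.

Under the same torque, τ_max = 16T/(πd³) is largest where d is smallest — segment CD (d = 125 mm).
τ_max = 16·6790/(π·(0.125)³) = 1.771×10^7 Pa.

2570 psi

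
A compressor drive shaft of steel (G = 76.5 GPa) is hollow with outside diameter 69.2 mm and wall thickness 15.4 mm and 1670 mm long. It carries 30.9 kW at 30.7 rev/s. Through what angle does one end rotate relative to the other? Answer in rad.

0.00172 rad

ω = 2π·30.7 = 192.9 rad/s, so T = P/ω = 30.9×10³ / 192.9 = 160.2 N·m.
J = π(d_o⁴ − d_i⁴)/32 = π(0.0692⁴ − 0.0384⁴)/32 = 2.038×10^-6 m⁴.
θ = T·L/(G·J) = 160.2 × 1.67 / (76.5×10⁹ × 2.038×10^-6) = 1.716×10^-3 rad.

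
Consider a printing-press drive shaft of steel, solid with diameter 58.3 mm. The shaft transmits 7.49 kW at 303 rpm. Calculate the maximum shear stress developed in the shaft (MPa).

ω = 2π·303/60 = 31.73 rad/s, so T = P/ω = 7.49×10³ / 31.73 = 236.1 N·m.
J = πd⁴/32 = π(0.0583)⁴/32 = 1.134×10^-6 m⁴.
τ_max = T·r/J = 236.1 × 0.0291 / 1.134×10^-6 = 6.067×10^6 Pa.

6.07 MPa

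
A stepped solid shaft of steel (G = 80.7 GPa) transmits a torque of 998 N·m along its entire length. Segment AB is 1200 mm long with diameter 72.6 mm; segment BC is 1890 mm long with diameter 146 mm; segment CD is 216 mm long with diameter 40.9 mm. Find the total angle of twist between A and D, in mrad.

J_AB = π(0.0726)⁴/32 = 2.73×10^-6 m⁴; J_BC = π(0.146)⁴/32 = 4.46×10^-5 m⁴; J_CD = π(0.0409)⁴/32 = 2.75×10^-7 m⁴.
θ = (T/G)·Σ L_i/J_i = (998.0/80.7×10⁹)·(1.20/2.73×10^-6 + 1.89/4.46×10^-5 + 0.216/2.75×10^-7) = 0.01569 rad.

15.7 mrad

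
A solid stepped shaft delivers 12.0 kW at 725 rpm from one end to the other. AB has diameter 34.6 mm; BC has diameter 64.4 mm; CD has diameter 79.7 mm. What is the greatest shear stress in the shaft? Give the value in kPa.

ω = 2π·725/60 = 75.92 rad/s, so T = P/ω = 12.0×10³ / 75.92 = 158.1 N·m.
Under the same torque, τ_max = 16T/(πd³) is largest where d is smallest — segment AB (d = 34.6 mm).
τ_max = 16·158.1/(π·(0.0346)³) = 1.943×10^7 Pa.

19400 kPa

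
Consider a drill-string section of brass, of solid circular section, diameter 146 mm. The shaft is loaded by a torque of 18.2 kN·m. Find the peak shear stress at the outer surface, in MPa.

J = πd⁴/32 = π(0.146)⁴/32 = 4.461×10^-5 m⁴.
τ_max = T·r/J = 18200 × 0.0730 / 4.461×10^-5 = 2.978×10^7 Pa.

29.8 MPa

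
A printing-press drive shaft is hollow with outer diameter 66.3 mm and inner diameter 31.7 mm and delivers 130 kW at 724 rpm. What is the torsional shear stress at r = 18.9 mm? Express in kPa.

ω = 2π·724/60 = 75.82 rad/s, so T = P/ω = 130×10³ / 75.82 = 1715 N·m.
J = π(d_o⁴ − d_i⁴)/32 = π(0.0663⁴ − 0.0317⁴)/32 = 1.798×10^-6 m⁴.
Shear stress varies linearly with radius: τ = T·r/J = 1715 × 0.0189 / 1.798×10^-6 = 1.803×10^7 Pa.

18000 kPa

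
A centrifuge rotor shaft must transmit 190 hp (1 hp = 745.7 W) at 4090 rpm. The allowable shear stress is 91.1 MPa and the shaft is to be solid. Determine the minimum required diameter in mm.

26.4 mm

ω = 2π·4090/60 = 428.3 rad/s, so T = P/ω = 190×745.7 / 428.3 = 330.8 N·m.
For a solid shaft τ_max = 16T/(πd³), so d = (16T/(π τ_allow))^(1/3) = (16·330.8/(π·9.11×10^7))^(1/3) = 0.02644 m.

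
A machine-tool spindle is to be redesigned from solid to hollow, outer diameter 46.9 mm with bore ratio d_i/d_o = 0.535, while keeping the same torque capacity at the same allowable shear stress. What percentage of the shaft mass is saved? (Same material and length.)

24.4 %

Equal τ_max and T ⇒ the solid shaft needs d_s³ = d_o³(1−k⁴), so d_s = 46.9·(1−0.535⁴)^(1/3) = 45.58 mm.
Area ratio A_h/A_s = d_o²(1−k²)/d_s² = (1−k²)/(1−k⁴)^(2/3) = 0.7556.
Mass saving = 1 − 0.7556 = 24.4 %.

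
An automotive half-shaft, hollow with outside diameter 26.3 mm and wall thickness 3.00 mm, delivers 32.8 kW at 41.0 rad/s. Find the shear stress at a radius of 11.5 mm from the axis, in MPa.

ω = 41.0 rad/s, so T = P/ω = 32.8×10³ / 41.00 = 800.0 N·m.
J = π(d_o⁴ − d_i⁴)/32 = π(0.0263⁴ − 0.0203⁴)/32 = 3.030×10^-8 m⁴.
Shear stress varies linearly with radius: τ = T·r/J = 800.0 × 0.0115 / 3.030×10^-8 = 3.036×10^8 Pa.

304 MPa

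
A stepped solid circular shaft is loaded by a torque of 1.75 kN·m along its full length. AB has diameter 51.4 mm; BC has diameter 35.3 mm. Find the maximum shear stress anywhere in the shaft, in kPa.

203000 kPa

Under the same torque, τ_max = 16T/(πd³) is largest where d is smallest — segment BC (d = 35.3 mm).
τ_max = 16·1750/(π·(0.0353)³) = 2.026×10^8 Pa.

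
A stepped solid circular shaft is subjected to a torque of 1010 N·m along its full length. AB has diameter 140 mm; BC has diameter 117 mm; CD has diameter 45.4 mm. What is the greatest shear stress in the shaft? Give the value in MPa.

Under the same torque, τ_max = 16T/(πd³) is largest where d is smallest — segment CD (d = 45.4 mm).
τ_max = 16·1010/(π·(0.0454)³) = 5.497×10^7 Pa.

55.0 MPa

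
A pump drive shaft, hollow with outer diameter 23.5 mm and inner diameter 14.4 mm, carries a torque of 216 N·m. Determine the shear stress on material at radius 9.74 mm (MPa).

J = π(d_o⁴ − d_i⁴)/32 = π(0.0235⁴ − 0.0144⁴)/32 = 2.572×10^-8 m⁴.
Shear stress varies linearly with radius: τ = T·r/J = 216.0 × 0.00974 / 2.572×10^-8 = 8.180×10^7 Pa.

81.8 MPa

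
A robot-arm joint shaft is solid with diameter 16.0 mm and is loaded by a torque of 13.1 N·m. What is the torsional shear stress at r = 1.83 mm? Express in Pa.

J = πd⁴/32 = π(0.0160)⁴/32 = 6.434×10^-9 m⁴.
Shear stress varies linearly with radius: τ = T·r/J = 13.10 × 0.00183 / 6.434×10^-9 = 3.726×10^6 Pa.

3.73e6 Pa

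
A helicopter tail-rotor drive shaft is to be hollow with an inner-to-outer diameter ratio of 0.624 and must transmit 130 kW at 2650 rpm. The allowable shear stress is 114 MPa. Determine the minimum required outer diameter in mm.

ω = 2π·2650/60 = 277.5 rad/s, so T = P/ω = 130×10³ / 277.5 = 468.5 N·m.
For a hollow shaft with d_i/d_o = 0.624: τ_max = 16T/(π d_o³ (1−k⁴)), so d_o = [16T/(π τ_allow (1−k⁴))]^(1/3) = [16·468.5/(π·1.14×10^8·0.8484)]^(1/3) = 0.02911 m.

29.1 mm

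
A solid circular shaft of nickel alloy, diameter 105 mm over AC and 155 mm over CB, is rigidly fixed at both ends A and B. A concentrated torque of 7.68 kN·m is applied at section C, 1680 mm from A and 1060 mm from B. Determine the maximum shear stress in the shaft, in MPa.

9.27 MPa

Compatibility: T_A·a/J_AC = T_B·b/J_CB with T_A + T_B = T₀.
J_AC = 1.19×10^-5 m⁴, J_CB = 5.67×10^-5 m⁴, so T_A = T₀·(J_AC/a)/((J_AC/a)+(J_CB/b)) = 900.8 N·m, T_B = 6779 N·m.
τ in each portion: τ_AC = 3.96×10^6 Pa, τ_CB = 9.27×10^6 Pa; maximum is in CB.
τ_max = T_CB·r/J = 6779·0.0775/5.67×10^-5 = 9.272×10^6 Pa.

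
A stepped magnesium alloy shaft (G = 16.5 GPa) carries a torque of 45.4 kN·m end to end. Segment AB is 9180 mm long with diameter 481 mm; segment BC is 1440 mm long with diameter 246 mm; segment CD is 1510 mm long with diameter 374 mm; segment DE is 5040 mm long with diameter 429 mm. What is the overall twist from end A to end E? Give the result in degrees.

J_AB = π(0.481)⁴/32 = 5.26×10^-3 m⁴; J_BC = π(0.246)⁴/32 = 3.60×10^-4 m⁴; J_CD = π(0.374)⁴/32 = 1.92×10^-3 m⁴; J_DE = π(0.429)⁴/32 = 3.33×10^-3 m⁴.
θ = (T/G)·Σ L_i/J_i = (45400/16.5×10⁹)·(9.18/5.26×10^-3 + 1.44/3.60×10^-4 + 1.51/1.92×10^-3 + 5.04/3.33×10^-3) = 0.02216 rad.

1.27°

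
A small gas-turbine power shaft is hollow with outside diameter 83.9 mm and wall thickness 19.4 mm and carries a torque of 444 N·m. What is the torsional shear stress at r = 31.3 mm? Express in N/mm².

3.12 N/mm²

J = π(d_o⁴ − d_i⁴)/32 = π(0.0839⁴ − 0.0451⁴)/32 = 4.458×10^-6 m⁴.
Shear stress varies linearly with radius: τ = T·r/J = 444.0 × 0.0313 / 4.458×10^-6 = 3.117×10^6 Pa.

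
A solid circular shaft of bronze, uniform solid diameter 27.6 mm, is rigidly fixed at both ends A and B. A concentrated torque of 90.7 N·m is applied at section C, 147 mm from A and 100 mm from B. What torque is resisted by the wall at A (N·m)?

36.7 N·m

With uniform GJ and both ends fixed, compatibility θ_AC = θ_CB gives T_A·a = T_B·b, together with T_A + T_B = T₀.
T_A = T₀·b/(a+b) = 90.70·100/247.0 = 36.72 N·m; T_B = 53.98 N·m.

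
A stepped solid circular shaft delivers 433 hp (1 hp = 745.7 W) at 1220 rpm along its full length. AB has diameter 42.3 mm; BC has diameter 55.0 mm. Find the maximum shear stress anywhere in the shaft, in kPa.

170000 kPa

ω = 2π·1220/60 = 127.8 rad/s, so T = P/ω = 433×745.7 / 127.8 = 2527 N·m.
Under the same torque, τ_max = 16T/(πd³) is largest where d is smallest — segment AB (d = 42.3 mm).
τ_max = 16·2527/(π·(0.0423)³) = 1.701×10^8 Pa.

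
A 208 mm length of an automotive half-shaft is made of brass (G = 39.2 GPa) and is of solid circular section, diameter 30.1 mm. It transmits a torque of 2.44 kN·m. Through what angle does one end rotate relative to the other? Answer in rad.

J = πd⁴/32 = π(0.0301)⁴/32 = 8.059×10^-8 m⁴.
θ = T·L/(G·J) = 2440 × 0.208 / (39.2×10⁹ × 8.059×10^-8) = 0.1607 rad.

0.161 rad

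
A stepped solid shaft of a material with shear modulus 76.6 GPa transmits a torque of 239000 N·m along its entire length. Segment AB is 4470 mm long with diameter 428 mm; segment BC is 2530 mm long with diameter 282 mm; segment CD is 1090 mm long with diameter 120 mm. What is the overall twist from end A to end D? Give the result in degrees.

J_AB = π(0.428)⁴/32 = 3.29×10^-3 m⁴; J_BC = π(0.282)⁴/32 = 6.21×10^-4 m⁴; J_CD = π(0.120)⁴/32 = 2.04×10^-5 m⁴.
θ = (T/G)·Σ L_i/J_i = (239000/76.6×10⁹)·(4.47/3.29×10^-3 + 2.53/6.21×10^-4 + 1.09/2.04×10^-5) = 0.1840 rad.

10.5°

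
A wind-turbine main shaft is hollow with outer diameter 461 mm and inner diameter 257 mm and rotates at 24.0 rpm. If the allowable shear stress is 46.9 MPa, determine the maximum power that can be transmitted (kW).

2050 kW

J = π(d_o⁴ − d_i⁴)/32 = π(0.461⁴ − 0.257⁴)/32 = 4.006×10^-3 m⁴.
T_max = τ_allow·J/r = 4.69×10^7 × 4.006×10^-3 / 0.231 = 815100 N·m.
ω = 2π·24.0/60 = 2.513 rad/s, so P_max = T_max·ω = 2.048×10^6 W.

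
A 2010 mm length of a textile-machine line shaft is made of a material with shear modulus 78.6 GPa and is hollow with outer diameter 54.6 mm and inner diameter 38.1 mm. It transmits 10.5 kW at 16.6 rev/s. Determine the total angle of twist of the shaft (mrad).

ω = 2π·16.6 = 104.3 rad/s, so T = P/ω = 10.5×10³ / 104.3 = 100.7 N·m.
J = π(d_o⁴ − d_i⁴)/32 = π(0.0546⁴ − 0.0381⁴)/32 = 6.656×10^-7 m⁴.
θ = T·L/(G·J) = 100.7 × 2.01 / (78.6×10⁹ × 6.656×10^-7) = 3.868×10^-3 rad.

3.87 mrad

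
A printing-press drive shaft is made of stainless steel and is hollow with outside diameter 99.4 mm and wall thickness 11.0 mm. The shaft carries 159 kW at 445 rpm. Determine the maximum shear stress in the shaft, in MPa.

ω = 2π·445/60 = 46.60 rad/s, so T = P/ω = 159×10³ / 46.60 = 3412 N·m.
J = π(d_o⁴ − d_i⁴)/32 = π(0.0994⁴ − 0.0774⁴)/32 = 6.061×10^-6 m⁴.
τ_max = T·r/J = 3412 × 0.0497 / 6.061×10^-6 = 2.798×10^7 Pa.

28.0 MPa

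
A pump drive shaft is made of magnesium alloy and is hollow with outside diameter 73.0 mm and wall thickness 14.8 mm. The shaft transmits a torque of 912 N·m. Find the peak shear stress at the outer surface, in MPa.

J = π(d_o⁴ − d_i⁴)/32 = π(0.0730⁴ − 0.0434⁴)/32 = 2.440×10^-6 m⁴.
τ_max = T·r/J = 912.0 × 0.0365 / 2.440×10^-6 = 1.364×10^7 Pa.

13.6 MPa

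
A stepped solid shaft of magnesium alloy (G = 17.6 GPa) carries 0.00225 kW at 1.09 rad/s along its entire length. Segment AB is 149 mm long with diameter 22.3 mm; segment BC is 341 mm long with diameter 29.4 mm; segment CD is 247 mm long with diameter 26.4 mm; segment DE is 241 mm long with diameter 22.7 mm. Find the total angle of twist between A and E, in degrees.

0.169°

ω = 1.09 rad/s, so T = P/ω = 0.00225×10³ / 1.090 = 2.064 N·m.
J_AB = π(0.0223)⁴/32 = 2.43×10^-8 m⁴; J_BC = π(0.0294)⁴/32 = 7.33×10^-8 m⁴; J_CD = π(0.0264)⁴/32 = 4.77×10^-8 m⁴; J_DE = π(0.0227)⁴/32 = 2.61×10^-8 m⁴.
θ = (T/G)·Σ L_i/J_i = (2.064/17.6×10⁹)·(0.149/2.43×10^-8 + 0.341/7.33×10^-8 + 0.247/4.77×10^-8 + 0.241/2.61×10^-8) = 2.957×10^-3 rad.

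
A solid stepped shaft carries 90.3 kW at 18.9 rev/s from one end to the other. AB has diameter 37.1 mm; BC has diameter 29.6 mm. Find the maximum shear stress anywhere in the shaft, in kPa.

149000 kPa

ω = 2π·18.9 = 118.8 rad/s, so T = P/ω = 90.3×10³ / 118.8 = 760.4 N·m.
Under the same torque, τ_max = 16T/(πd³) is largest where d is smallest — segment BC (d = 29.6 mm).
τ_max = 16·760.4/(π·(0.0296)³) = 1.493×10^8 Pa.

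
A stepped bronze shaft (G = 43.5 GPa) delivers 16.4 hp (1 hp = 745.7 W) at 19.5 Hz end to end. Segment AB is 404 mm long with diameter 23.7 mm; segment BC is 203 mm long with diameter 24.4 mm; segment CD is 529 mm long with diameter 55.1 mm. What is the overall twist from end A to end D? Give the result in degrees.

ω = 2π·19.5 = 122.5 rad/s, so T = P/ω = 16.4×745.7 / 122.5 = 99.81 N·m.
J_AB = π(0.0237)⁴/32 = 3.10×10^-8 m⁴; J_BC = π(0.0244)⁴/32 = 3.48×10^-8 m⁴; J_CD = π(0.0551)⁴/32 = 9.05×10^-7 m⁴.
θ = (T/G)·Σ L_i/J_i = (99.81/43.5×10⁹)·(0.404/3.10×10^-8 + 0.203/3.48×10^-8 + 0.529/9.05×10^-7) = 0.04466 rad.

2.56°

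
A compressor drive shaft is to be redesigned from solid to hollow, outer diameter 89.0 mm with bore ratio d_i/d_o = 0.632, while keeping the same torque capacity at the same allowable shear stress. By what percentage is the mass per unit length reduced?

32.6 %

Equal τ_max and T ⇒ the solid shaft needs d_s³ = d_o³(1−k⁴), so d_s = 89.0·(1−0.632⁴)^(1/3) = 83.99 mm.
Area ratio A_h/A_s = d_o²(1−k²)/d_s² = (1−k²)/(1−k⁴)^(2/3) = 0.6744.
Mass saving = 1 − 0.6744 = 32.6 %.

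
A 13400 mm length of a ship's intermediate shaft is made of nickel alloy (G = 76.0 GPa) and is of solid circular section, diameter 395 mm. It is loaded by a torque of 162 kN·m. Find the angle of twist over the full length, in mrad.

J = πd⁴/32 = π(0.395)⁴/32 = 2.390×10^-3 m⁴.
θ = T·L/(G·J) = 162000 × 13.4 / (76.0×10⁹ × 2.390×10^-3) = 0.01195 rad.

12.0 mrad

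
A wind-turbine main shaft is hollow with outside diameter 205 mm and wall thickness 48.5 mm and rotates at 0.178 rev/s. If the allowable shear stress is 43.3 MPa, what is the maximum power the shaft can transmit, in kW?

75.6 kW

J = π(d_o⁴ − d_i⁴)/32 = π(0.205⁴ − 0.108⁴)/32 = 1.600×10^-4 m⁴.
T_max = τ_allow·J/r = 4.33×10^7 × 1.600×10^-4 / 0.102 = 67600 N·m.
ω = 2π·0.178 = 1.118 rad/s, so P_max = T_max·ω = 7.561×10^4 W.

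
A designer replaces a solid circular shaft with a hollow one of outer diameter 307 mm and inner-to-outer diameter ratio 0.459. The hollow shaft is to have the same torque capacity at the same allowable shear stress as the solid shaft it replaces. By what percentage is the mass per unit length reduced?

Equal τ_max and T ⇒ the solid shaft needs d_s³ = d_o³(1−k⁴), so d_s = 307·(1−0.459⁴)^(1/3) = 302.4 mm.
Area ratio A_h/A_s = d_o²(1−k²)/d_s² = (1−k²)/(1−k⁴)^(2/3) = 0.8136.
Mass saving = 1 − 0.8136 = 18.6 %.

18.6 %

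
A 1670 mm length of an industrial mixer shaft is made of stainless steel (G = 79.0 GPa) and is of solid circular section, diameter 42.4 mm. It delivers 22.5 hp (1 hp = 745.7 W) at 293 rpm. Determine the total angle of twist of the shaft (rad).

ω = 2π·293/60 = 30.68 rad/s, so T = P/ω = 22.5×745.7 / 30.68 = 546.8 N·m.
J = πd⁴/32 = π(0.0424)⁴/32 = 3.173×10^-7 m⁴.
θ = T·L/(G·J) = 546.8 × 1.67 / (79.0×10⁹ × 3.173×10^-7) = 0.03643 rad.

0.0364 rad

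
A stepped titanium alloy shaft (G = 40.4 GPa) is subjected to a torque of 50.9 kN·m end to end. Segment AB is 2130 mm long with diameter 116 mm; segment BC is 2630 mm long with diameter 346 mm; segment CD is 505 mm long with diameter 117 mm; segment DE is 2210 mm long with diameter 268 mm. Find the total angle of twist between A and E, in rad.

J_AB = π(0.116)⁴/32 = 1.78×10^-5 m⁴; J_BC = π(0.346)⁴/32 = 1.41×10^-3 m⁴; J_CD = π(0.117)⁴/32 = 1.84×10^-5 m⁴; J_DE = π(0.268)⁴/32 = 5.06×10^-4 m⁴.
θ = (T/G)·Σ L_i/J_i = (50900/40.4×10⁹)·(2.13/1.78×10^-5 + 2.63/1.41×10^-3 + 0.505/1.84×10^-5 + 2.21/5.06×10^-4) = 0.1934 rad.

0.193 rad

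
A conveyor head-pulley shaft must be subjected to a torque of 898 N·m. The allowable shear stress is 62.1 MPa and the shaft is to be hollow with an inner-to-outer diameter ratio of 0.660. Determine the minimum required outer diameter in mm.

For a hollow shaft with d_i/d_o = 0.660: τ_max = 16T/(π d_o³ (1−k⁴)), so d_o = [16T/(π τ_allow (1−k⁴))]^(1/3) = [16·898.0/(π·6.21×10^7·0.8103)]^(1/3) = 0.04496 m.

45.0 mm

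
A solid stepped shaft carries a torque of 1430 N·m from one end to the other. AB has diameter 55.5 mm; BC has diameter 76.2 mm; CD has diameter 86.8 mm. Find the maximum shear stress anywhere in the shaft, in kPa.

42600 kPa

Under the same torque, τ_max = 16T/(πd³) is largest where d is smallest — segment AB (d = 55.5 mm).
τ_max = 16·1430/(π·(0.0555)³) = 4.260×10^7 Pa.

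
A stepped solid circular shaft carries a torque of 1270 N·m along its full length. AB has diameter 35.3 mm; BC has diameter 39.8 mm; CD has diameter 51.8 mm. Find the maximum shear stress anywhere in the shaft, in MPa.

147 MPa

Under the same torque, τ_max = 16T/(πd³) is largest where d is smallest — segment AB (d = 35.3 mm).
τ_max = 16·1270/(π·(0.0353)³) = 1.470×10^8 Pa.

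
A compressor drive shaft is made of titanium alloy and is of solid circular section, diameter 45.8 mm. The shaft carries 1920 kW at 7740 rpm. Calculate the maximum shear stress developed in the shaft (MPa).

126 MPa

ω = 2π·7740/60 = 810.5 rad/s, so T = P/ω = 1920×10³ / 810.5 = 2369 N·m.
J = πd⁴/32 = π(0.0458)⁴/32 = 4.320×10^-7 m⁴.
τ_max = T·r/J = 2369 × 0.0229 / 4.320×10^-7 = 1.256×10^8 Pa.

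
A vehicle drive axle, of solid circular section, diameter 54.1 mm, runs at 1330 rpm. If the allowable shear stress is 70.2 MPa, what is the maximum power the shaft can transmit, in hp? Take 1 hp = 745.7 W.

408 hp

J = πd⁴/32 = π(0.0541)⁴/32 = 8.410×10^-7 m⁴.
T_max = τ_allow·J/r = 7.02×10^7 × 8.410×10^-7 / 0.0271 = 2183 N·m.
ω = 2π·1330/60 = 139.3 rad/s, so P_max = T_max·ω = 3.040×10^5 W.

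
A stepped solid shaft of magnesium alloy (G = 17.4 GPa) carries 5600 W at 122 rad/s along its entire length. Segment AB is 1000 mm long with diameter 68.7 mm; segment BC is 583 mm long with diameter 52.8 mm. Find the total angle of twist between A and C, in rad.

0.00322 rad

ω = 122 rad/s, so T = P/ω = 5600 / 122.0 = 45.90 N·m.
J_AB = π(0.0687)⁴/32 = 2.19×10^-6 m⁴; J_BC = π(0.0528)⁴/32 = 7.63×10^-7 m⁴.
θ = (T/G)·Σ L_i/J_i = (45.90/17.4×10⁹)·(1.00/2.19×10^-6 + 0.583/7.63×10^-7) = 3.222×10^-3 rad.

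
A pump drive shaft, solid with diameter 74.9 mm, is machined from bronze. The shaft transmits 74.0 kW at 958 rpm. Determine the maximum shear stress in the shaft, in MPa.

8.94 MPa

ω = 2π·958/60 = 100.3 rad/s, so T = P/ω = 74.0×10³ / 100.3 = 737.6 N·m.
J = πd⁴/32 = π(0.0749)⁴/32 = 3.090×10^-6 m⁴.
τ_max = T·r/J = 737.6 × 0.0375 / 3.090×10^-6 = 8.941×10^6 Pa.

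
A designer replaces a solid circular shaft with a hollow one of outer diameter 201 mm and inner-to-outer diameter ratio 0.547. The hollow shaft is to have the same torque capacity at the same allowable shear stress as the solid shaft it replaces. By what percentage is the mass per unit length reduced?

25.4 %

Equal τ_max and T ⇒ the solid shaft needs d_s³ = d_o³(1−k⁴), so d_s = 201·(1−0.547⁴)^(1/3) = 194.8 mm.
Area ratio A_h/A_s = d_o²(1−k²)/d_s² = (1−k²)/(1−k⁴)^(2/3) = 0.7460.
Mass saving = 1 − 0.7460 = 25.4 %.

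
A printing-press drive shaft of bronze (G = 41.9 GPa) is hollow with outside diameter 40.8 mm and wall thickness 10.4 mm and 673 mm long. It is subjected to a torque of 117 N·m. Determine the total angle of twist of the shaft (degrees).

0.420°

J = π(d_o⁴ − d_i⁴)/32 = π(0.0408⁴ − 0.0200⁴)/32 = 2.563×10^-7 m⁴.
θ = T·L/(G·J) = 117.0 × 0.673 / (41.9×10⁹ × 2.563×10^-7) = 7.331×10^-3 rad.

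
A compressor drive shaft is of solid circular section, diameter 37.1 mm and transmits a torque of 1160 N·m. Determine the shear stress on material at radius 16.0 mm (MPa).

99.8 MPa

J = πd⁴/32 = π(0.0371)⁴/32 = 1.860×10^-7 m⁴.
Shear stress varies linearly with radius: τ = T·r/J = 1160 × 0.0160 / 1.860×10^-7 = 9.979×10^7 Pa.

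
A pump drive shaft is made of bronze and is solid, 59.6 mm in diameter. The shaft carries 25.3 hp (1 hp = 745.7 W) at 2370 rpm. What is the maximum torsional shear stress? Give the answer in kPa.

ω = 2π·2370/60 = 248.2 rad/s, so T = P/ω = 25.3×745.7 / 248.2 = 76.02 N·m.
J = πd⁴/32 = π(0.0596)⁴/32 = 1.239×10^-6 m⁴.
τ_max = T·r/J = 76.02 × 0.0298 / 1.239×10^-6 = 1.829×10^6 Pa.

1830 kPa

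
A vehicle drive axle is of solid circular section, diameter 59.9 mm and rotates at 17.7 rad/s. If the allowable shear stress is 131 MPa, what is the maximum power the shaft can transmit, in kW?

J = πd⁴/32 = π(0.0599)⁴/32 = 1.264×10^-6 m⁴.
T_max = τ_allow·J/r = 1.31×10^8 × 1.264×10^-6 / 0.0300 = 5528 N·m.
ω = 17.7 rad/s, so P_max = T_max·ω = 9.785×10^4 W.

97.8 kW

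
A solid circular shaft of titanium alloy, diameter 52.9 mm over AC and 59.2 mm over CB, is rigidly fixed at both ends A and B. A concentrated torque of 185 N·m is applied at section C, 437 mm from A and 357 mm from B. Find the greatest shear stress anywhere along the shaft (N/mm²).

Compatibility: T_A·a/J_AC = T_B·b/J_CB with T_A + T_B = T₀.
J_AC = 7.69×10^-7 m⁴, J_CB = 1.21×10^-6 m⁴, so T_A = T₀·(J_AC/a)/((J_AC/a)+(J_CB/b)) = 63.36 N·m, T_B = 121.6 N·m.
τ in each portion: τ_AC = 2.18×10^6 Pa, τ_CB = 2.99×10^6 Pa; maximum is in CB.
τ_max = T_CB·r/J = 121.6·0.0296/1.21×10^-6 = 2.986×10^6 Pa.

2.99 N/mm²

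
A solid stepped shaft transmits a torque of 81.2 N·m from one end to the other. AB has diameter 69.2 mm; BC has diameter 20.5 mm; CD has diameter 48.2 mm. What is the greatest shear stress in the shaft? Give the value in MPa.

48.0 MPa

Under the same torque, τ_max = 16T/(πd³) is largest where d is smallest — segment BC (d = 20.5 mm).
τ_max = 16·81.20/(π·(0.0205)³) = 4.800×10^7 Pa.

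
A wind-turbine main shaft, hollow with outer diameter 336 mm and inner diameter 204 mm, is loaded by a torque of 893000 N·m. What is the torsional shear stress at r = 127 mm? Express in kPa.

J = π(d_o⁴ − d_i⁴)/32 = π(0.336⁴ − 0.204⁴)/32 = 1.081×10^-3 m⁴.
Shear stress varies linearly with radius: τ = T·r/J = 893000 × 0.127 / 1.081×10^-3 = 1.049×10^8 Pa.

105000 kPa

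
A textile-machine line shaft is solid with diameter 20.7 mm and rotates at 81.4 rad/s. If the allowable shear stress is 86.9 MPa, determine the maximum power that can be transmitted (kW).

12.3 kW

J = πd⁴/32 = π(0.0207)⁴/32 = 1.803×10^-8 m⁴.
T_max = τ_allow·J/r = 8.69×10^7 × 1.803×10^-8 / 0.0103 = 151.3 N·m.
ω = 81.4 rad/s, so P_max = T_max·ω = 1.232×10^4 W.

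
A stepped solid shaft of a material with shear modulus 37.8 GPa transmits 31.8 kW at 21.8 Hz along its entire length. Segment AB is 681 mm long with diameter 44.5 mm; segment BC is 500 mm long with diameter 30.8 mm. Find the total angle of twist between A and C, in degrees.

2.61°

ω = 2π·21.8 = 137.0 rad/s, so T = P/ω = 31.8×10³ / 137.0 = 232.2 N·m.
J_AB = π(0.0445)⁴/32 = 3.85×10^-7 m⁴; J_BC = π(0.0308)⁴/32 = 8.83×10^-8 m⁴.
θ = (T/G)·Σ L_i/J_i = (232.2/37.8×10⁹)·(0.681/3.85×10^-7 + 0.500/8.83×10^-8) = 0.04562 rad.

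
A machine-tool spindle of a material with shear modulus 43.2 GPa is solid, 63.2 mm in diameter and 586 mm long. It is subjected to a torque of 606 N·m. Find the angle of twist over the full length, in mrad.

J = πd⁴/32 = π(0.0632)⁴/32 = 1.566×10^-6 m⁴.
θ = T·L/(G·J) = 606.0 × 0.586 / (43.2×10⁹ × 1.566×10^-6) = 5.248×10^-3 rad.

5.25 mrad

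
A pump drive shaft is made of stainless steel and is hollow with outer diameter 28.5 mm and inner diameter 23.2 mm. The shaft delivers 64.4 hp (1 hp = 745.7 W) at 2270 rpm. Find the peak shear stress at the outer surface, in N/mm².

79.2 N/mm²

ω = 2π·2270/60 = 237.7 rad/s, so T = P/ω = 64.4×745.7 / 237.7 = 202.0 N·m.
J = π(d_o⁴ − d_i⁴)/32 = π(0.0285⁴ − 0.0232⁴)/32 = 3.633×10^-8 m⁴.
τ_max = T·r/J = 202.0 × 0.0143 / 3.633×10^-8 = 7.924×10^7 Pa.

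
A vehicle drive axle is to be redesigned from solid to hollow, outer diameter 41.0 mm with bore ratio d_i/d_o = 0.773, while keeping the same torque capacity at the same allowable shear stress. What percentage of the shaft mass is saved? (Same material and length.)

46.0 %

Equal τ_max and T ⇒ the solid shaft needs d_s³ = d_o³(1−k⁴), so d_s = 41.0·(1−0.773⁴)^(1/3) = 35.39 mm.
Area ratio A_h/A_s = d_o²(1−k²)/d_s² = (1−k²)/(1−k⁴)^(2/3) = 0.5403.
Mass saving = 1 − 0.5403 = 46.0 %.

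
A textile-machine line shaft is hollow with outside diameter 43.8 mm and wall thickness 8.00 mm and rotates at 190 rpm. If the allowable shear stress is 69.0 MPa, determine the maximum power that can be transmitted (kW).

19.0 kW

J = π(d_o⁴ − d_i⁴)/32 = π(0.0438⁴ − 0.0278⁴)/32 = 3.027×10^-7 m⁴.
T_max = τ_allow·J/r = 6.90×10^7 × 3.027×10^-7 / 0.0219 = 953.7 N·m.
ω = 2π·190/60 = 19.90 rad/s, so P_max = T_max·ω = 1.897×10^4 W.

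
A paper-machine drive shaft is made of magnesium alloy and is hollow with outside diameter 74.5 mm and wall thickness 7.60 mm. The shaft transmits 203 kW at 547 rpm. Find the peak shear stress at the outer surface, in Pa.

ω = 2π·547/60 = 57.28 rad/s, so T = P/ω = 203×10³ / 57.28 = 3544 N·m.
J = π(d_o⁴ − d_i⁴)/32 = π(0.0745⁴ − 0.0593⁴)/32 = 1.810×10^-6 m⁴.
τ_max = T·r/J = 3544 × 0.0372 / 1.810×10^-6 = 7.292×10^7 Pa.

7.29e7 Pa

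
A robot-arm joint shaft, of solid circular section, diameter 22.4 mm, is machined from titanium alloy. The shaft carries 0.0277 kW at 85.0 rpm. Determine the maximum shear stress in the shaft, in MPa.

ω = 2π·85.0/60 = 8.901 rad/s, so T = P/ω = 0.0277×10³ / 8.901 = 3.112 N·m.
J = πd⁴/32 = π(0.0224)⁴/32 = 2.472×10^-8 m⁴.
τ_max = T·r/J = 3.112 × 0.0112 / 2.472×10^-8 = 1.410×10^6 Pa.

1.41 MPa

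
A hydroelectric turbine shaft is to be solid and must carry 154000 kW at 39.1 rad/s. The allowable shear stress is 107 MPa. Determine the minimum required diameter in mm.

572 mm

ω = 39.1 rad/s, so T = P/ω = 154000×10³ / 39.10 = 3.939e6 N·m.
For a solid shaft τ_max = 16T/(πd³), so d = (16T/(π τ_allow))^(1/3) = (16·3.939e6/(π·1.07×10^8))^(1/3) = 0.5723 m.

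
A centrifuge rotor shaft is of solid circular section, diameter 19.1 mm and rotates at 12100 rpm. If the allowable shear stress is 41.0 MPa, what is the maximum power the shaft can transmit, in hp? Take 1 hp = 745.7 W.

95.3 hp

J = πd⁴/32 = π(0.0191)⁴/32 = 1.307×10^-8 m⁴.
T_max = τ_allow·J/r = 4.10×10^7 × 1.307×10^-8 / 0.00955 = 56.09 N·m.
ω = 2π·12100/60 = 1267 rad/s, so P_max = T_max·ω = 7.108×10^4 W.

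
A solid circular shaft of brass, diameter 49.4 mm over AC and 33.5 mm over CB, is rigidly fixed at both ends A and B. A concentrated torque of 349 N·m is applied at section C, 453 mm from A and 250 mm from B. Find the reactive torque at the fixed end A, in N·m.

252 N·m

Compatibility: T_A·a/J_AC = T_B·b/J_CB with T_A + T_B = T₀.
J_AC = 5.85×10^-7 m⁴, J_CB = 1.24×10^-7 m⁴, so T_A = T₀·(J_AC/a)/((J_AC/a)+(J_CB/b)) = 252.3 N·m, T_B = 96.69 N·m.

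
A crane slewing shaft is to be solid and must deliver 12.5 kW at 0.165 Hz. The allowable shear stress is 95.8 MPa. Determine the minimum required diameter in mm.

86.2 mm

ω = 2π·0.165 = 1.037 rad/s, so T = P/ω = 12.5×10³ / 1.037 = 12060 N·m.
For a solid shaft τ_max = 16T/(πd³), so d = (16T/(π τ_allow))^(1/3) = (16·12060/(π·9.58×10^7))^(1/3) = 0.08622 m.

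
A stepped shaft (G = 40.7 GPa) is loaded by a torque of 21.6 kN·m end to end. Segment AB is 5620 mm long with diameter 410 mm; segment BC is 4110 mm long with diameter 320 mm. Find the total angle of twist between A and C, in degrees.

0.183°

J_AB = π(0.410)⁴/32 = 2.77×10^-3 m⁴; J_BC = π(0.320)⁴/32 = 1.03×10^-3 m⁴.
θ = (T/G)·Σ L_i/J_i = (21600/40.7×10⁹)·(5.62/2.77×10^-3 + 4.11/1.03×10^-3) = 3.194×10^-3 rad.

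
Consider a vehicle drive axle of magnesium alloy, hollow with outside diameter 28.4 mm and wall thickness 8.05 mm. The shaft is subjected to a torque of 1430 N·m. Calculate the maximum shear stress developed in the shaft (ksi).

J = π(d_o⁴ − d_i⁴)/32 = π(0.0284⁴ − 0.0123⁴)/32 = 6.162×10^-8 m⁴.
τ_max = T·r/J = 1430 × 0.0142 / 6.162×10^-8 = 3.295×10^8 Pa.

47.8 ksi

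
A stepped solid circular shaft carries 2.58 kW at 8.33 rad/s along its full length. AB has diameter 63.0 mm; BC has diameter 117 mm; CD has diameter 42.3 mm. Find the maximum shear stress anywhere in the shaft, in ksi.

3.02 ksi

ω = 8.33 rad/s, so T = P/ω = 2.58×10³ / 8.330 = 309.7 N·m.
Under the same torque, τ_max = 16T/(πd³) is largest where d is smallest — segment CD (d = 42.3 mm).
τ_max = 16·309.7/(π·(0.0423)³) = 2.084×10^7 Pa.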